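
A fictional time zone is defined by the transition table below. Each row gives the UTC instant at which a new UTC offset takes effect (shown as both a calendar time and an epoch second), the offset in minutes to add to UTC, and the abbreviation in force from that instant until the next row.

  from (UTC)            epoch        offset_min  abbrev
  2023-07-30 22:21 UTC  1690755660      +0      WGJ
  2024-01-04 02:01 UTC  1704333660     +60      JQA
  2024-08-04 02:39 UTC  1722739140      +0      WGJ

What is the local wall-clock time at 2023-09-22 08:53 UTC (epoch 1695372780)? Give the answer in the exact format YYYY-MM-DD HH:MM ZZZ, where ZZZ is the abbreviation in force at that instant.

Query: 2023-09-22 08:53 UTC
Rule 1/3 (WGJ, +00:00): 2023-07-30 22:21 UTC ≤ query < 2024-01-04 02:01 UTC
8·60 + 53 + 0 = 533 min
533 = 0·1440 + 533; 533 = 8·60 + 53 → 08:53, same day
→ 2023-09-22 08:53 WGJ

2023-09-22 08:53 WGJ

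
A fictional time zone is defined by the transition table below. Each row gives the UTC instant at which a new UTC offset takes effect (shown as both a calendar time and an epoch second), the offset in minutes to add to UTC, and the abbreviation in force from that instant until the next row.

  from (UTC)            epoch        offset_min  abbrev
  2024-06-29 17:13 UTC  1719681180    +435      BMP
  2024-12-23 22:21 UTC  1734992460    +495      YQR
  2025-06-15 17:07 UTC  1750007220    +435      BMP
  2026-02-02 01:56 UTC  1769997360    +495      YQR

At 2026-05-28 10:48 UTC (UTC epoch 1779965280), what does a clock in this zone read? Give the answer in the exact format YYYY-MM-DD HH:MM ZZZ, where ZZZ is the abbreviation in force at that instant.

Query: 2026-05-28 10:48 UTC
Rule 4/4 (YQR, +08:15): 2026-02-02 01:56 UTC ≤ query < +∞
10·60 + 48 + 495 = 1143 min
1143 = 0·1440 + 1143; 1143 = 19·60 + 3 → 19:03, same day
→ 2026-05-28 19:03 YQR

2026-05-28 19:03 YQR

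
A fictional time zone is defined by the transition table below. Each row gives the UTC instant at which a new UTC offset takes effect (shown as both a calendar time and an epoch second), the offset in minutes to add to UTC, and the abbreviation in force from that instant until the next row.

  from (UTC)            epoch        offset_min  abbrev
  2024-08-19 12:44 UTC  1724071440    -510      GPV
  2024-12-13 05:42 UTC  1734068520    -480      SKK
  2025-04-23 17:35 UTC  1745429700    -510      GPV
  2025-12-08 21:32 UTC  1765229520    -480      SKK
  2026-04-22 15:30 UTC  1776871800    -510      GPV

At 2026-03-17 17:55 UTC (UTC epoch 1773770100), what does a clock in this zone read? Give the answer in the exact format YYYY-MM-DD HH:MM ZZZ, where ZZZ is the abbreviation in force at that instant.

Query: 2026-03-17 17:55 UTC
Rule 4/5 (SKK, -08:00): 2025-12-08 21:32 UTC ≤ query < 2026-04-22 15:30 UTC
17·60 + 55 - 480 = 595 min
595 = 0·1440 + 595; 595 = 9·60 + 55 → 09:55, same day
→ 2026-03-17 09:55 SKK

2026-03-17 09:55 SKK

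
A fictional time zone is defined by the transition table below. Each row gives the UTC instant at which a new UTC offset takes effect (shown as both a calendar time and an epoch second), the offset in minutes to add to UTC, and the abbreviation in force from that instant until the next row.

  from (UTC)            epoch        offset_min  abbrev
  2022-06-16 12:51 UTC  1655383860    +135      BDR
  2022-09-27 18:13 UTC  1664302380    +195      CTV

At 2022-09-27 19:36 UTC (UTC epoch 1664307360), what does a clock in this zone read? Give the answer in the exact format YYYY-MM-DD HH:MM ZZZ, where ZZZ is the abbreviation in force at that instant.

2022-09-27 22:51 CTV

Query: 2022-09-27 19:36 UTC
Rule 2/2 (CTV, +03:15): 2022-09-27 18:13 UTC ≤ query < +∞
19·60 + 36 + 195 = 1371 min
1371 = 0·1440 + 1371; 1371 = 22·60 + 51 → 22:51, same day
→ 2022-09-27 22:51 CTV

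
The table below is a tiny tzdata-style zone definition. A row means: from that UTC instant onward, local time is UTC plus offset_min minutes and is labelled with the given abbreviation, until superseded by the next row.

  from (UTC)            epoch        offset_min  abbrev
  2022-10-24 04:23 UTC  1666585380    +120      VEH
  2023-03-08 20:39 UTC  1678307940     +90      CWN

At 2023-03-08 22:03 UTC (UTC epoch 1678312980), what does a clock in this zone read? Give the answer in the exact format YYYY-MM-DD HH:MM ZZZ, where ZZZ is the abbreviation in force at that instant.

Query: 2023-03-08 22:03 UTC
Rule 2/2 (CWN, +01:30): 2023-03-08 20:39 UTC ≤ query < +∞
22·60 + 3 + 90 = 1413 min
1413 = 0·1440 + 1413; 1413 = 23·60 + 33 → 23:33, same day
→ 2023-03-08 23:33 CWN

2023-03-08 23:33 CWN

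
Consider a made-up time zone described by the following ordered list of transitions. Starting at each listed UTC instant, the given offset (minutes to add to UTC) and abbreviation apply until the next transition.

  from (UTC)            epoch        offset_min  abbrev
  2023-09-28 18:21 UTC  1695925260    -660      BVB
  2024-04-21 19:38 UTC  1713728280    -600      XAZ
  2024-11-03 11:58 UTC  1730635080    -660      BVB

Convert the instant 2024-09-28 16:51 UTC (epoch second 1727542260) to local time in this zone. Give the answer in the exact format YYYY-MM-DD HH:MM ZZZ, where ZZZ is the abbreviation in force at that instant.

2024-09-28 06:51 XAZ

Query: 2024-09-28 16:51 UTC
Rule 2/3 (XAZ, -10:00): 2024-04-21 19:38 UTC ≤ query < 2024-11-03 11:58 UTC
16·60 + 51 - 600 = 411 min
411 = 0·1440 + 411; 411 = 6·60 + 51 → 06:51, same day
→ 2024-09-28 06:51 XAZ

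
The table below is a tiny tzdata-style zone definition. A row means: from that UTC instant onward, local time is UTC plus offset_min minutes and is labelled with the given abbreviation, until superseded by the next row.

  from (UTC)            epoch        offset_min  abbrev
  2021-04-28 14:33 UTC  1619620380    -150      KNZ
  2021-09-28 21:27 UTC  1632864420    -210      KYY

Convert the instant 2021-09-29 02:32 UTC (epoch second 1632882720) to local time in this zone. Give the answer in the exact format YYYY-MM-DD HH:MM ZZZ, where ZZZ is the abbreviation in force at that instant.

Query: 2021-09-29 02:32 UTC
Rule 2/2 (KYY, -03:30): 2021-09-28 21:27 UTC ≤ query < +∞
2·60 + 32 - 210 = -58 min
-58 = -1·1440 + 1382; 1382 = 23·60 + 2 → 23:02, 2021-09-29 - 1 day = 2021-09-28
→ 2021-09-28 23:02 KYY

2021-09-28 23:02 KYY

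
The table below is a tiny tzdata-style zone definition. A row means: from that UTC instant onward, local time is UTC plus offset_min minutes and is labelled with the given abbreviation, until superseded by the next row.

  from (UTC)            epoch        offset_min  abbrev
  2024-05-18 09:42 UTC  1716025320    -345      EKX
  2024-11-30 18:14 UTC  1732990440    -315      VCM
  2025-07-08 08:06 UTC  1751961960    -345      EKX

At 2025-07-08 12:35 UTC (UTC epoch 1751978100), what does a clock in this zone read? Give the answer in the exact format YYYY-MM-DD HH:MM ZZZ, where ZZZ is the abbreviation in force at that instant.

2025-07-08 06:50 EKX

Query: 2025-07-08 12:35 UTC
Rule 3/3 (EKX, -05:45): 2025-07-08 08:06 UTC ≤ query < +∞
12·60 + 35 - 345 = 410 min
410 = 0·1440 + 410; 410 = 6·60 + 50 → 06:50, same day
→ 2025-07-08 06:50 EKX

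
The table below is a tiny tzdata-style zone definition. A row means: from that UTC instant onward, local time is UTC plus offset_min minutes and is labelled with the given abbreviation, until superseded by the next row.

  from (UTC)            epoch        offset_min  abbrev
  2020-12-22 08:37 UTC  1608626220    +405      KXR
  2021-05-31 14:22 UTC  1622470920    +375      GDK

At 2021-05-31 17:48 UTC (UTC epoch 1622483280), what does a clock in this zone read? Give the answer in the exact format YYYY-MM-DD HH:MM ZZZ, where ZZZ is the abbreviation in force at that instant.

2021-06-01 00:03 GDK

Query: 2021-05-31 17:48 UTC
Rule 2/2 (GDK, +06:15): 2021-05-31 14:22 UTC ≤ query < +∞
17·60 + 48 + 375 = 1443 min
1443 = 1·1440 + 3; 3 = 0·60 + 3 → 00:03, 2021-05-31 + 1 day = 2021-06-01
→ 2021-06-01 00:03 GDK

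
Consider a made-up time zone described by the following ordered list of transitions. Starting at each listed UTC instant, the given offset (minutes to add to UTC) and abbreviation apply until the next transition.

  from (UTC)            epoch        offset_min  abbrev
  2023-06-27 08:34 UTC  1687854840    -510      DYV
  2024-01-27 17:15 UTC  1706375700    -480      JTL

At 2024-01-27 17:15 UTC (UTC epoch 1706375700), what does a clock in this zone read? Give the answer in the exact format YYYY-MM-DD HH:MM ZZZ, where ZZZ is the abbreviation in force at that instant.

2024-01-27 09:15 JTL

Query: 2024-01-27 17:15 UTC
Rule 2/2 (JTL, -08:00): 2024-01-27 17:15 UTC ≤ query < +∞
17·60 + 15 - 480 = 555 min
555 = 0·1440 + 555; 555 = 9·60 + 15 → 09:15, same day
→ 2024-01-27 09:15 JTL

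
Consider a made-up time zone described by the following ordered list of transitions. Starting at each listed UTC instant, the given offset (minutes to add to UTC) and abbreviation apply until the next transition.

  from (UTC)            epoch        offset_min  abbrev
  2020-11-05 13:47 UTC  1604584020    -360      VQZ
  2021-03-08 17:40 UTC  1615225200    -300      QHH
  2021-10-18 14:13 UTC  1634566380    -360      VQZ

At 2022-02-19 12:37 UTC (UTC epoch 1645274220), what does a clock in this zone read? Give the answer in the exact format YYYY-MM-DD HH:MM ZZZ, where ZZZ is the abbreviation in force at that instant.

2022-02-19 06:37 VQZ

Query: 2022-02-19 12:37 UTC
Rule 3/3 (VQZ, -06:00): 2021-10-18 14:13 UTC ≤ query < +∞
12·60 + 37 - 360 = 397 min
397 = 0·1440 + 397; 397 = 6·60 + 37 → 06:37, same day
→ 2022-02-19 06:37 VQZ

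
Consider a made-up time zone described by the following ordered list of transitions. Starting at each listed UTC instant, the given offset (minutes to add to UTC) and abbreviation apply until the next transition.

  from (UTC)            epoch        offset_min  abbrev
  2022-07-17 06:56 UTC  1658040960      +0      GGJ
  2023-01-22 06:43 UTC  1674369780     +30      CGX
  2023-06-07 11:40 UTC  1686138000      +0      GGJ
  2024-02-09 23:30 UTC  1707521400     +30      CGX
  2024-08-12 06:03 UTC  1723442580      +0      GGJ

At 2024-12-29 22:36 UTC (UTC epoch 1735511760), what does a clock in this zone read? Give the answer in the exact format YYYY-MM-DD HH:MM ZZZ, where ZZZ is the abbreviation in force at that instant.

2024-12-29 22:36 GGJ

Query: 2024-12-29 22:36 UTC
Rule 5/5 (GGJ, +00:00): 2024-08-12 06:03 UTC ≤ query < +∞
22·60 + 36 + 0 = 1356 min
1356 = 0·1440 + 1356; 1356 = 22·60 + 36 → 22:36, same day
→ 2024-12-29 22:36 GGJ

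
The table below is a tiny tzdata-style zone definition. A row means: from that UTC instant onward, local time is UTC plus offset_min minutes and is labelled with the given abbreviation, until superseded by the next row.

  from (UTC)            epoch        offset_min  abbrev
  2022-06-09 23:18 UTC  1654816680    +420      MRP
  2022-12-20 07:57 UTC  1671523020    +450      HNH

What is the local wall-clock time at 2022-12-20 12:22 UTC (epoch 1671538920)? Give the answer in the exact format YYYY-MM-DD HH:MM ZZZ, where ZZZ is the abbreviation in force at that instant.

2022-12-20 19:52 HNH

Query: 2022-12-20 12:22 UTC
Rule 2/2 (HNH, +07:30): 2022-12-20 07:57 UTC ≤ query < +∞
12·60 + 22 + 450 = 1192 min
1192 = 0·1440 + 1192; 1192 = 19·60 + 52 → 19:52, same day
→ 2022-12-20 19:52 HNH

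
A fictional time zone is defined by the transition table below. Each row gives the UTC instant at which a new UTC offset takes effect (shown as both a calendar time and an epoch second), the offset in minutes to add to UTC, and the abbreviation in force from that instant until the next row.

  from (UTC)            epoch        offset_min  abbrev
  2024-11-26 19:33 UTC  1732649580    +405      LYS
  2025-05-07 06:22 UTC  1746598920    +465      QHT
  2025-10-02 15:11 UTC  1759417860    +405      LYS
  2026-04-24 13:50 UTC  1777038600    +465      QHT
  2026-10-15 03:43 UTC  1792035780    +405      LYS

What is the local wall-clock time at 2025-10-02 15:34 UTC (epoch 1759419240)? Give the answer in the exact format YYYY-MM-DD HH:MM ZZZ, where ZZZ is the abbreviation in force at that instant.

2025-10-02 22:19 LYS

Query: 2025-10-02 15:34 UTC
Rule 3/5 (LYS, +06:45): 2025-10-02 15:11 UTC ≤ query < 2026-04-24 13:50 UTC
15·60 + 34 + 405 = 1339 min
1339 = 0·1440 + 1339; 1339 = 22·60 + 19 → 22:19, same day
→ 2025-10-02 22:19 LYS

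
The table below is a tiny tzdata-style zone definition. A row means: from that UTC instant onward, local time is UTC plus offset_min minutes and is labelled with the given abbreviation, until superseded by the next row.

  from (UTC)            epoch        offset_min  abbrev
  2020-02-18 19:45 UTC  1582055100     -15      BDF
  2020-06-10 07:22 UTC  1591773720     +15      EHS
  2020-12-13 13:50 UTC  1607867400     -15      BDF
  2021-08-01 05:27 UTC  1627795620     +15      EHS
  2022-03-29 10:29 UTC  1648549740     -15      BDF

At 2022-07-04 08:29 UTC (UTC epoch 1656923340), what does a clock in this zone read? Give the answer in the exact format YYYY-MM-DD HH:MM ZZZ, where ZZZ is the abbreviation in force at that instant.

2022-07-04 08:14 BDF

Query: 2022-07-04 08:29 UTC
Rule 5/5 (BDF, -00:15): 2022-03-29 10:29 UTC ≤ query < +∞
8·60 + 29 - 15 = 494 min
494 = 0·1440 + 494; 494 = 8·60 + 14 → 08:14, same day
→ 2022-07-04 08:14 BDF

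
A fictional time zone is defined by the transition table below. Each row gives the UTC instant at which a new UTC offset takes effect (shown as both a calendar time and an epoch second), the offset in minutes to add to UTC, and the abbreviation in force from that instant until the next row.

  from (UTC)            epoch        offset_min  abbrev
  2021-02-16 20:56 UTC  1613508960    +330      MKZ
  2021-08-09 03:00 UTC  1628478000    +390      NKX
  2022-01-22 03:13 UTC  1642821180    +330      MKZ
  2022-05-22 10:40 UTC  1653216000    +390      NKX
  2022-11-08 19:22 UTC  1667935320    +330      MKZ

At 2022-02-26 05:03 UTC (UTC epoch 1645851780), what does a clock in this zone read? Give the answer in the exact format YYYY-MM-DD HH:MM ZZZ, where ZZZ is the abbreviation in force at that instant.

2022-02-26 10:33 MKZ

Query: 2022-02-26 05:03 UTC
Rule 3/5 (MKZ, +05:30): 2022-01-22 03:13 UTC ≤ query < 2022-05-22 10:40 UTC
5·60 + 3 + 330 = 633 min
633 = 0·1440 + 633; 633 = 10·60 + 33 → 10:33, same day
→ 2022-02-26 10:33 MKZ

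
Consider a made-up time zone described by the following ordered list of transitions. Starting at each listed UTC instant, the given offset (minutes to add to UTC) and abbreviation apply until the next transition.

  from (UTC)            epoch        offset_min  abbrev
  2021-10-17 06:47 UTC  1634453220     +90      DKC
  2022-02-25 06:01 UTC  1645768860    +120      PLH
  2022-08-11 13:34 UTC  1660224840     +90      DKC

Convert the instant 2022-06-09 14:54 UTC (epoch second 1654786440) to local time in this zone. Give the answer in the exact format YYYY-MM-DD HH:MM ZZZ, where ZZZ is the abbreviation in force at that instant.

2022-06-09 16:54 PLH

Query: 2022-06-09 14:54 UTC
Rule 2/3 (PLH, +02:00): 2022-02-25 06:01 UTC ≤ query < 2022-08-11 13:34 UTC
14·60 + 54 + 120 = 1014 min
1014 = 0·1440 + 1014; 1014 = 16·60 + 54 → 16:54, same day
→ 2022-06-09 16:54 PLH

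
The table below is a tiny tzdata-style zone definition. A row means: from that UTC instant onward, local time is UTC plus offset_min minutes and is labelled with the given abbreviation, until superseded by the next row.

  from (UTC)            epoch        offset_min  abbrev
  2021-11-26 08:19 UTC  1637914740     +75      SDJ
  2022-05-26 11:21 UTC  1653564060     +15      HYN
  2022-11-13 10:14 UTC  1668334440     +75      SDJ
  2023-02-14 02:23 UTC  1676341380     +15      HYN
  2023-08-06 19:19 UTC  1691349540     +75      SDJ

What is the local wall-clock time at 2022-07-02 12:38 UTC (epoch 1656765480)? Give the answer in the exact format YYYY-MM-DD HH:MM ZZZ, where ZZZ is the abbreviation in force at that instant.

Query: 2022-07-02 12:38 UTC
Rule 2/5 (HYN, +00:15): 2022-05-26 11:21 UTC ≤ query < 2022-11-13 10:14 UTC
12·60 + 38 + 15 = 773 min
773 = 0·1440 + 773; 773 = 12·60 + 53 → 12:53, same day
→ 2022-07-02 12:53 HYN

2022-07-02 12:53 HYN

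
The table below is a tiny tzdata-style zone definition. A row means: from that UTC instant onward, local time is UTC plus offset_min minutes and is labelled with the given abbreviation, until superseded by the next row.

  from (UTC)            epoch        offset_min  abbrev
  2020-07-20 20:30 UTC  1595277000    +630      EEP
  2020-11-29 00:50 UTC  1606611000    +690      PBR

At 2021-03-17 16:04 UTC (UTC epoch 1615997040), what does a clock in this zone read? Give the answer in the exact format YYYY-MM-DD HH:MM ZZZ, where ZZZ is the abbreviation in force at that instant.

Query: 2021-03-17 16:04 UTC
Rule 2/2 (PBR, +11:30): 2020-11-29 00:50 UTC ≤ query < +∞
16·60 + 4 + 690 = 1654 min
1654 = 1·1440 + 214; 214 = 3·60 + 34 → 03:34, 2021-03-17 + 1 day = 2021-03-18
→ 2021-03-18 03:34 PBR

2021-03-18 03:34 PBR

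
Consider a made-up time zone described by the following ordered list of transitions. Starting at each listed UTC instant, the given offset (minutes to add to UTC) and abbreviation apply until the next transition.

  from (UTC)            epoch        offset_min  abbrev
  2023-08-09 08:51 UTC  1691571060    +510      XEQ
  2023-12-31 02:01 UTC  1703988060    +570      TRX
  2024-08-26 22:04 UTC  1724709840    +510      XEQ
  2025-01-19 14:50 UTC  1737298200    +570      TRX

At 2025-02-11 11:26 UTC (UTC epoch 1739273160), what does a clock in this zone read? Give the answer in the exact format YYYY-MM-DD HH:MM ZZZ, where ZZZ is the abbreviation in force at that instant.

2025-02-11 20:56 TRX

Query: 2025-02-11 11:26 UTC
Rule 4/4 (TRX, +09:30): 2025-01-19 14:50 UTC ≤ query < +∞
11·60 + 26 + 570 = 1256 min
1256 = 0·1440 + 1256; 1256 = 20·60 + 56 → 20:56, same day
→ 2025-02-11 20:56 TRX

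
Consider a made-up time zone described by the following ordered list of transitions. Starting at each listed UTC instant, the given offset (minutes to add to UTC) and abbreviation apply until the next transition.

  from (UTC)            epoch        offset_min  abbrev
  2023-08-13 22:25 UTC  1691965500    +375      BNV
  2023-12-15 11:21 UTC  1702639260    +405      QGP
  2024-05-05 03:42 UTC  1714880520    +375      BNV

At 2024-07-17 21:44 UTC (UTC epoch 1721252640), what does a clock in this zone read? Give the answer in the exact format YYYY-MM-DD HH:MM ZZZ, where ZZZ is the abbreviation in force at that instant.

2024-07-18 03:59 BNV

Query: 2024-07-17 21:44 UTC
Rule 3/3 (BNV, +06:15): 2024-05-05 03:42 UTC ≤ query < +∞
21·60 + 44 + 375 = 1679 min
1679 = 1·1440 + 239; 239 = 3·60 + 59 → 03:59, 2024-07-17 + 1 day = 2024-07-18
→ 2024-07-18 03:59 BNV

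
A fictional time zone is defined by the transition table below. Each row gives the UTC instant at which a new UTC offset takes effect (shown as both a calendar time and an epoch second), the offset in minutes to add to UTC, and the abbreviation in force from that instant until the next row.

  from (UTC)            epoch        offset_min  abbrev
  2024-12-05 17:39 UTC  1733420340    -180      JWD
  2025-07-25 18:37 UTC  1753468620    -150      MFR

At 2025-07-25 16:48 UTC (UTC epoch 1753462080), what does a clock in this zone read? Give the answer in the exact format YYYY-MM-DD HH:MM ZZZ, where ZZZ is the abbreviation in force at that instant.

Query: 2025-07-25 16:48 UTC
Rule 1/2 (JWD, -03:00): 2024-12-05 17:39 UTC ≤ query < 2025-07-25 18:37 UTC
16·60 + 48 - 180 = 828 min
828 = 0·1440 + 828; 828 = 13·60 + 48 → 13:48, same day
→ 2025-07-25 13:48 JWD

2025-07-25 13:48 JWD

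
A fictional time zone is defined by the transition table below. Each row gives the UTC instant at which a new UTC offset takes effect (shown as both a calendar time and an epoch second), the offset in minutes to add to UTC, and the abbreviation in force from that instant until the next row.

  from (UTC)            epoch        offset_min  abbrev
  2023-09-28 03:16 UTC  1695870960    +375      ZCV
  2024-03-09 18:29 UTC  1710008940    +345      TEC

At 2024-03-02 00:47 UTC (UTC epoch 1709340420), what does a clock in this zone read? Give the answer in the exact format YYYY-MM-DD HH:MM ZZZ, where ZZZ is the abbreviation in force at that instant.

2024-03-02 07:02 ZCV

Query: 2024-03-02 00:47 UTC
Rule 1/2 (ZCV, +06:15): 2023-09-28 03:16 UTC ≤ query < 2024-03-09 18:29 UTC
0·60 + 47 + 375 = 422 min
422 = 0·1440 + 422; 422 = 7·60 + 2 → 07:02, same day
→ 2024-03-02 07:02 ZCV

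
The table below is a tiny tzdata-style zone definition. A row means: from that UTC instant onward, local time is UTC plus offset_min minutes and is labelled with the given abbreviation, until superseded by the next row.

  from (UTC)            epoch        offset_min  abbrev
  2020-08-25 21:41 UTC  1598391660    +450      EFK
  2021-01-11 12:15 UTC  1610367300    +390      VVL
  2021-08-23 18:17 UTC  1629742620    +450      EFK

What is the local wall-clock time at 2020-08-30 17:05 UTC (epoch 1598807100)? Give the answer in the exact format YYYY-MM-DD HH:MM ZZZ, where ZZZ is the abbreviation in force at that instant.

2020-08-31 00:35 EFK

Query: 2020-08-30 17:05 UTC
Rule 1/3 (EFK, +07:30): 2020-08-25 21:41 UTC ≤ query < 2021-01-11 12:15 UTC
17·60 + 5 + 450 = 1475 min
1475 = 1·1440 + 35; 35 = 0·60 + 35 → 00:35, 2020-08-30 + 1 day = 2020-08-31
→ 2020-08-31 00:35 EFK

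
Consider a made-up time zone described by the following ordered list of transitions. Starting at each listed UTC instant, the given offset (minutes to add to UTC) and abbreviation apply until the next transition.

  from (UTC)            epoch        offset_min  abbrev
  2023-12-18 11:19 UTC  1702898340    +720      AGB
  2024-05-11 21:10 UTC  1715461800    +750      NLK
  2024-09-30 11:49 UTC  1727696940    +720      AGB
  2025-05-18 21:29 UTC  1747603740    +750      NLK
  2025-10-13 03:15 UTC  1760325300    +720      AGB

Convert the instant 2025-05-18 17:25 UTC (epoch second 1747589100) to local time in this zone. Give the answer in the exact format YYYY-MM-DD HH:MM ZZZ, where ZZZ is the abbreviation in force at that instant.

2025-05-19 05:25 AGB

Query: 2025-05-18 17:25 UTC
Rule 3/5 (AGB, +12:00): 2024-09-30 11:49 UTC ≤ query < 2025-05-18 21:29 UTC
17·60 + 25 + 720 = 1765 min
1765 = 1·1440 + 325; 325 = 5·60 + 25 → 05:25, 2025-05-18 + 1 day = 2025-05-19
→ 2025-05-19 05:25 AGB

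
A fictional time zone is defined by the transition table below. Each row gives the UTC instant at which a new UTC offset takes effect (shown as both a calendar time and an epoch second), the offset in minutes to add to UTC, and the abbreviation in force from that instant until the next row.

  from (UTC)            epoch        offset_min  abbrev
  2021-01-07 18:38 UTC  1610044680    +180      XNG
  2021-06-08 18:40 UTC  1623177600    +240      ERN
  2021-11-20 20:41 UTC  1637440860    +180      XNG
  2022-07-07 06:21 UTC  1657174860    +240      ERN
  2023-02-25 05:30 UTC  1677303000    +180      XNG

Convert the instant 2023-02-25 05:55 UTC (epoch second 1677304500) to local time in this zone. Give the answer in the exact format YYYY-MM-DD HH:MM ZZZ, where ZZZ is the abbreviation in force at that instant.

Query: 2023-02-25 05:55 UTC
Rule 5/5 (XNG, +03:00): 2023-02-25 05:30 UTC ≤ query < +∞
5·60 + 55 + 180 = 535 min
535 = 0·1440 + 535; 535 = 8·60 + 55 → 08:55, same day
→ 2023-02-25 08:55 XNG

2023-02-25 08:55 XNG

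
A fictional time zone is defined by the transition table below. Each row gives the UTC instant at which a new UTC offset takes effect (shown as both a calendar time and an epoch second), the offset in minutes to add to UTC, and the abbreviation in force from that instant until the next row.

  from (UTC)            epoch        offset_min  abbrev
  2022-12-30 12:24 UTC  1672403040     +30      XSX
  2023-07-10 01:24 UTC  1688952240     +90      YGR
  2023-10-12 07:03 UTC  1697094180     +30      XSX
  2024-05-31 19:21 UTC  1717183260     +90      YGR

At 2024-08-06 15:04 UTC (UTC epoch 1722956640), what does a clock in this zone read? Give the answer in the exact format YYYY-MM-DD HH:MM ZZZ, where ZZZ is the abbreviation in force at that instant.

Query: 2024-08-06 15:04 UTC
Rule 4/4 (YGR, +01:30): 2024-05-31 19:21 UTC ≤ query < +∞
15·60 + 4 + 90 = 994 min
994 = 0·1440 + 994; 994 = 16·60 + 34 → 16:34, same day
→ 2024-08-06 16:34 YGR

2024-08-06 16:34 YGR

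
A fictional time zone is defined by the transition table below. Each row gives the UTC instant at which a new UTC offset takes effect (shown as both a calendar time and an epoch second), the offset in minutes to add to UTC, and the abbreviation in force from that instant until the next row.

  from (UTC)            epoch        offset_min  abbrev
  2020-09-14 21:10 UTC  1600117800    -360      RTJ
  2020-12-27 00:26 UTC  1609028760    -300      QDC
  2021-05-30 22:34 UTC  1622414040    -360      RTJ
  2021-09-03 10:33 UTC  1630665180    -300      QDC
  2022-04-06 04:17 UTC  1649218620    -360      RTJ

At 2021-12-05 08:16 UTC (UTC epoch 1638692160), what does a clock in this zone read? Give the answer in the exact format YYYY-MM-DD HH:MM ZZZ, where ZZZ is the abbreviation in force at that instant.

Query: 2021-12-05 08:16 UTC
Rule 4/5 (QDC, -05:00): 2021-09-03 10:33 UTC ≤ query < 2022-04-06 04:17 UTC
8·60 + 16 - 300 = 196 min
196 = 0·1440 + 196; 196 = 3·60 + 16 → 03:16, same day
→ 2021-12-05 03:16 QDC

2021-12-05 03:16 QDC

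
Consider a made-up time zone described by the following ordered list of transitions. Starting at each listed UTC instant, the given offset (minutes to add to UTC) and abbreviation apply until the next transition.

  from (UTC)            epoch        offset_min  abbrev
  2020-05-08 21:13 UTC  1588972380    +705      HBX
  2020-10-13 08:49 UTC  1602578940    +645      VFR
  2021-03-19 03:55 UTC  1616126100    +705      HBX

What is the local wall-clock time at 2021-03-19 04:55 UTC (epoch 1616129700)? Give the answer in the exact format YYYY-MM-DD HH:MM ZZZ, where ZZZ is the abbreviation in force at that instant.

2021-03-19 16:40 HBX

Query: 2021-03-19 04:55 UTC
Rule 3/3 (HBX, +11:45): 2021-03-19 03:55 UTC ≤ query < +∞
4·60 + 55 + 705 = 1000 min
1000 = 0·1440 + 1000; 1000 = 16·60 + 40 → 16:40, same day
→ 2021-03-19 16:40 HBX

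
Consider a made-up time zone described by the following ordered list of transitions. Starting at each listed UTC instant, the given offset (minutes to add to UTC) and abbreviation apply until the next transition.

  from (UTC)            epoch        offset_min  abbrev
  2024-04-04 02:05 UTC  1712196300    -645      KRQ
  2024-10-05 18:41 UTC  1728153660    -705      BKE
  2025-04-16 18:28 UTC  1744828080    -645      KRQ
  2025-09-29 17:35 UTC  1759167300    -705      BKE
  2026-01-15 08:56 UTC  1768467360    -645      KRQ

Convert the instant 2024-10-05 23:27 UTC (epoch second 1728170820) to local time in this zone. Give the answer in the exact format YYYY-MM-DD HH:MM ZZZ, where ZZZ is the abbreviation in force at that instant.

2024-10-05 11:42 BKE

Query: 2024-10-05 23:27 UTC
Rule 2/5 (BKE, -11:45): 2024-10-05 18:41 UTC ≤ query < 2025-04-16 18:28 UTC
23·60 + 27 - 705 = 702 min
702 = 0·1440 + 702; 702 = 11·60 + 42 → 11:42, same day
→ 2024-10-05 11:42 BKE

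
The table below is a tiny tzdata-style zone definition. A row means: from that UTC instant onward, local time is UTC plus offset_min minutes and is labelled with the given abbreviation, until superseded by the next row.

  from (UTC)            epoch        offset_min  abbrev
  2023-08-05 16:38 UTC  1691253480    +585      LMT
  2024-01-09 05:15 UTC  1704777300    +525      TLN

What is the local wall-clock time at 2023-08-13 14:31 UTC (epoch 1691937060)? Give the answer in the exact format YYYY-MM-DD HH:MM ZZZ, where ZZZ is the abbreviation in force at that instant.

2023-08-14 00:16 LMT

Query: 2023-08-13 14:31 UTC
Rule 1/2 (LMT, +09:45): 2023-08-05 16:38 UTC ≤ query < 2024-01-09 05:15 UTC
14·60 + 31 + 585 = 1456 min
1456 = 1·1440 + 16; 16 = 0·60 + 16 → 00:16, 2023-08-13 + 1 day = 2023-08-14
→ 2023-08-14 00:16 LMT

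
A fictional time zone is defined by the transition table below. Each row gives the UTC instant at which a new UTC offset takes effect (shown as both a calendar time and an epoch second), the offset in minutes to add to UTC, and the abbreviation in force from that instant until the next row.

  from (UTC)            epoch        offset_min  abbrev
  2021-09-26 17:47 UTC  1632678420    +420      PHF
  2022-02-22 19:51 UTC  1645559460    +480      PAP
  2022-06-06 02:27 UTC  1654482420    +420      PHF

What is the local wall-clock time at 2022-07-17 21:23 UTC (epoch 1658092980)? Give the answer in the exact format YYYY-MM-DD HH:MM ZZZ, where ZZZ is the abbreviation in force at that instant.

2022-07-18 04:23 PHF

Query: 2022-07-17 21:23 UTC
Rule 3/3 (PHF, +07:00): 2022-06-06 02:27 UTC ≤ query < +∞
21·60 + 23 + 420 = 1703 min
1703 = 1·1440 + 263; 263 = 4·60 + 23 → 04:23, 2022-07-17 + 1 day = 2022-07-18
→ 2022-07-18 04:23 PHF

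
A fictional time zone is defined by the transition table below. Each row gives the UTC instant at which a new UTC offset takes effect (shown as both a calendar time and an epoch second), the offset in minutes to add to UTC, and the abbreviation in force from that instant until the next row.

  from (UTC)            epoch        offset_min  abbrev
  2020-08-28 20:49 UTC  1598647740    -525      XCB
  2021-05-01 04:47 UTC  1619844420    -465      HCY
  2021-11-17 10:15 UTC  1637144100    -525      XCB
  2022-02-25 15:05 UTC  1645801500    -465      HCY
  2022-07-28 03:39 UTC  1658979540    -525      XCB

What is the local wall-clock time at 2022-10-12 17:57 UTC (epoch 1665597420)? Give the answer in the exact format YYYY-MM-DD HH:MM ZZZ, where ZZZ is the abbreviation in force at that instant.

Query: 2022-10-12 17:57 UTC
Rule 5/5 (XCB, -08:45): 2022-07-28 03:39 UTC ≤ query < +∞
17·60 + 57 - 525 = 552 min
552 = 0·1440 + 552; 552 = 9·60 + 12 → 09:12, same day
→ 2022-10-12 09:12 XCB

2022-10-12 09:12 XCB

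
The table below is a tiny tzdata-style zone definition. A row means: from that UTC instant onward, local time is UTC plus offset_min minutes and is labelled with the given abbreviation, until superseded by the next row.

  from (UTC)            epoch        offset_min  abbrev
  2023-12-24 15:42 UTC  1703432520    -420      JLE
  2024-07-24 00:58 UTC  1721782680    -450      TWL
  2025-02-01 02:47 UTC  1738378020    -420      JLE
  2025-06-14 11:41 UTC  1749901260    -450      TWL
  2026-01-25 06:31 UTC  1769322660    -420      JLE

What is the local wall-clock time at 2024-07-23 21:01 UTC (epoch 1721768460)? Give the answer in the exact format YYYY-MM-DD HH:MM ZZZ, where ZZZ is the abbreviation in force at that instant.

Query: 2024-07-23 21:01 UTC
Rule 1/5 (JLE, -07:00): 2023-12-24 15:42 UTC ≤ query < 2024-07-24 00:58 UTC
21·60 + 1 - 420 = 841 min
841 = 0·1440 + 841; 841 = 14·60 + 1 → 14:01, same day
→ 2024-07-23 14:01 JLE

2024-07-23 14:01 JLE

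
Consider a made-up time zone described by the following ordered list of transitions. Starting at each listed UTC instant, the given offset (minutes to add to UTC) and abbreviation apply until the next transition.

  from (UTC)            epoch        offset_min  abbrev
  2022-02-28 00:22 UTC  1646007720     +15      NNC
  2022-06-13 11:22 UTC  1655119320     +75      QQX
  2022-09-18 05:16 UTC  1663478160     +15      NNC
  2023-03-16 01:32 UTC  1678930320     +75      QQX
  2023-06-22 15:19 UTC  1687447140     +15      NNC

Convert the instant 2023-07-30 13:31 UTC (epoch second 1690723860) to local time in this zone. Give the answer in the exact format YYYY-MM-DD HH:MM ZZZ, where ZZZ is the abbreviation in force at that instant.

2023-07-30 13:46 NNC

Query: 2023-07-30 13:31 UTC
Rule 5/5 (NNC, +00:15): 2023-06-22 15:19 UTC ≤ query < +∞
13·60 + 31 + 15 = 826 min
826 = 0·1440 + 826; 826 = 13·60 + 46 → 13:46, same day
→ 2023-07-30 13:46 NNC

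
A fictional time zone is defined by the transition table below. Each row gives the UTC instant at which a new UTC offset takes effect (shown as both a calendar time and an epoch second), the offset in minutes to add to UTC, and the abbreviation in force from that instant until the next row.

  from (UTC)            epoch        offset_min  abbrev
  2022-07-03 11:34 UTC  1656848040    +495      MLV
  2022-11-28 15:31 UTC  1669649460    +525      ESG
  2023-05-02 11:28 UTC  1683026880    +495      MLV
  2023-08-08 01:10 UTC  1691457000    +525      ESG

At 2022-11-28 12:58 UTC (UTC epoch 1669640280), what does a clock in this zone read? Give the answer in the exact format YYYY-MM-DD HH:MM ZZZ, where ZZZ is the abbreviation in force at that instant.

2022-11-28 21:13 MLV

Query: 2022-11-28 12:58 UTC
Rule 1/4 (MLV, +08:15): 2022-07-03 11:34 UTC ≤ query < 2022-11-28 15:31 UTC
12·60 + 58 + 495 = 1273 min
1273 = 0·1440 + 1273; 1273 = 21·60 + 13 → 21:13, same day
→ 2022-11-28 21:13 MLV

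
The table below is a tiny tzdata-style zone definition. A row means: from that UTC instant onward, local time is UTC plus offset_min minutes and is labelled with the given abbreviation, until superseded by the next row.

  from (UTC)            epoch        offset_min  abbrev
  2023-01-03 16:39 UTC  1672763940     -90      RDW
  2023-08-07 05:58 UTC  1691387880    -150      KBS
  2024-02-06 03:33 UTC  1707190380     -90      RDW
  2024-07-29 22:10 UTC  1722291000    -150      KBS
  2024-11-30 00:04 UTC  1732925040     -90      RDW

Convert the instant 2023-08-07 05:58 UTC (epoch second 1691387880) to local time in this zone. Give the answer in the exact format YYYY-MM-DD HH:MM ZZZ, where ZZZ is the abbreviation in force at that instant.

2023-08-07 03:28 KBS

Query: 2023-08-07 05:58 UTC
Rule 2/5 (KBS, -02:30): 2023-08-07 05:58 UTC ≤ query < 2024-02-06 03:33 UTC
5·60 + 58 - 150 = 208 min
208 = 0·1440 + 208; 208 = 3·60 + 28 → 03:28, same day
→ 2023-08-07 03:28 KBS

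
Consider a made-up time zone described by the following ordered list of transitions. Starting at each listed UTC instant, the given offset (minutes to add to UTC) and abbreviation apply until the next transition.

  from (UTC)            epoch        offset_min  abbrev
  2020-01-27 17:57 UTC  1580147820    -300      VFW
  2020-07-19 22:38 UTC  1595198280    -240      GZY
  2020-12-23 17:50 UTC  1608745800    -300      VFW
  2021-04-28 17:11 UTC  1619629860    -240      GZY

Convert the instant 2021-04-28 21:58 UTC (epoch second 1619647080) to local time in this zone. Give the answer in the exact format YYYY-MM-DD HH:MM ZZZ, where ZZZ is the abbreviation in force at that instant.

Query: 2021-04-28 21:58 UTC
Rule 4/4 (GZY, -04:00): 2021-04-28 17:11 UTC ≤ query < +∞
21·60 + 58 - 240 = 1078 min
1078 = 0·1440 + 1078; 1078 = 17·60 + 58 → 17:58, same day
→ 2021-04-28 17:58 GZY

2021-04-28 17:58 GZY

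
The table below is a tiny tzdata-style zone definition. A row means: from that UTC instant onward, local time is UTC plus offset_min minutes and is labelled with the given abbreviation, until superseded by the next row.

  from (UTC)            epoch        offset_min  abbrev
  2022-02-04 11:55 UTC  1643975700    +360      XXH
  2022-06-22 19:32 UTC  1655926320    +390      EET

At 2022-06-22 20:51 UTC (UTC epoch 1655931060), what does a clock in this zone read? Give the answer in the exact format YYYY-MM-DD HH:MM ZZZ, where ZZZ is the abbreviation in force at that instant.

2022-06-23 03:21 EET

Query: 2022-06-22 20:51 UTC
Rule 2/2 (EET, +06:30): 2022-06-22 19:32 UTC ≤ query < +∞
20·60 + 51 + 390 = 1641 min
1641 = 1·1440 + 201; 201 = 3·60 + 21 → 03:21, 2022-06-22 + 1 day = 2022-06-23
→ 2022-06-23 03:21 EET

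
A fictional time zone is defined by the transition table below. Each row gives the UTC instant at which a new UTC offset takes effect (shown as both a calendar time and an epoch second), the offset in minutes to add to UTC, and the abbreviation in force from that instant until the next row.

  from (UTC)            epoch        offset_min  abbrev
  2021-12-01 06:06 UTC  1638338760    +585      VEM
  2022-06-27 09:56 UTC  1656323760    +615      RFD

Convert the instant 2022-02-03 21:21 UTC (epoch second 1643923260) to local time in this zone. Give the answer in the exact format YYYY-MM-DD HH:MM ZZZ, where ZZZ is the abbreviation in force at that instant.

Query: 2022-02-03 21:21 UTC
Rule 1/2 (VEM, +09:45): 2021-12-01 06:06 UTC ≤ query < 2022-06-27 09:56 UTC
21·60 + 21 + 585 = 1866 min
1866 = 1·1440 + 426; 426 = 7·60 + 6 → 07:06, 2022-02-03 + 1 day = 2022-02-04
→ 2022-02-04 07:06 VEM

2022-02-04 07:06 VEM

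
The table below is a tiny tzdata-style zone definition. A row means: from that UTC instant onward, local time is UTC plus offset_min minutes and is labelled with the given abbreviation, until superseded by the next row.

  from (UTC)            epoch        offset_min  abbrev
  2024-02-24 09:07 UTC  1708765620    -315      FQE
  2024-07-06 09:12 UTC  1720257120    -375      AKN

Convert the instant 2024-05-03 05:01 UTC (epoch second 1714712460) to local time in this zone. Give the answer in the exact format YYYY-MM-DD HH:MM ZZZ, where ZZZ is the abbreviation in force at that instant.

2024-05-02 23:46 FQE

Query: 2024-05-03 05:01 UTC
Rule 1/2 (FQE, -05:15): 2024-02-24 09:07 UTC ≤ query < 2024-07-06 09:12 UTC
5·60 + 1 - 315 = -14 min
-14 = -1·1440 + 1426; 1426 = 23·60 + 46 → 23:46, 2024-05-03 - 1 day = 2024-05-02
→ 2024-05-02 23:46 FQE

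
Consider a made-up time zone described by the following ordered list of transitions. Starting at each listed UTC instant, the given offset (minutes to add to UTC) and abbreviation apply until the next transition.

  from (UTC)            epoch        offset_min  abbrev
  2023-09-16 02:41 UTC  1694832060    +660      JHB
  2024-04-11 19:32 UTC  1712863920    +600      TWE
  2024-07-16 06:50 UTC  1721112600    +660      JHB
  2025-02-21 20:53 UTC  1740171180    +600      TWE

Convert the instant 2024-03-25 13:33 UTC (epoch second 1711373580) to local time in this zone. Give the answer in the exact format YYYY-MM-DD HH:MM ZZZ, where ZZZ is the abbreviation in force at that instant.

Query: 2024-03-25 13:33 UTC
Rule 1/4 (JHB, +11:00): 2023-09-16 02:41 UTC ≤ query < 2024-04-11 19:32 UTC
13·60 + 33 + 660 = 1473 min
1473 = 1·1440 + 33; 33 = 0·60 + 33 → 00:33, 2024-03-25 + 1 day = 2024-03-26
→ 2024-03-26 00:33 JHB

2024-03-26 00:33 JHB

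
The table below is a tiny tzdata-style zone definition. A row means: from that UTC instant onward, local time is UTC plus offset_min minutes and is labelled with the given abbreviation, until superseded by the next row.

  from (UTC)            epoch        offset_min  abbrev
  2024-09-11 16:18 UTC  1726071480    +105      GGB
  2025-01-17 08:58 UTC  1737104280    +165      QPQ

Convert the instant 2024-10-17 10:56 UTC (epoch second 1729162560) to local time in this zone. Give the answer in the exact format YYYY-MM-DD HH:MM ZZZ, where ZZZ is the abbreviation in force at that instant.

2024-10-17 12:41 GGB

Query: 2024-10-17 10:56 UTC
Rule 1/2 (GGB, +01:45): 2024-09-11 16:18 UTC ≤ query < 2025-01-17 08:58 UTC
10·60 + 56 + 105 = 761 min
761 = 0·1440 + 761; 761 = 12·60 + 41 → 12:41, same day
→ 2024-10-17 12:41 GGB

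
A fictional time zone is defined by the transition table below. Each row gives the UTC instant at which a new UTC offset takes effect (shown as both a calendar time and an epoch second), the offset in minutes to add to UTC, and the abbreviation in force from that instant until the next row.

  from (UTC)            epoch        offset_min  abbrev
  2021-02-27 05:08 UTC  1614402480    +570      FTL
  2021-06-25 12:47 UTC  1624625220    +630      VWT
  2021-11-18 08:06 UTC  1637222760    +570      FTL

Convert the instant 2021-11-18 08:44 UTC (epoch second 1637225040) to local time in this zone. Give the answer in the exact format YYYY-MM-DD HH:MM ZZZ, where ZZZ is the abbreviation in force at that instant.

2021-11-18 18:14 FTL

Query: 2021-11-18 08:44 UTC
Rule 3/3 (FTL, +09:30): 2021-11-18 08:06 UTC ≤ query < +∞
8·60 + 44 + 570 = 1094 min
1094 = 0·1440 + 1094; 1094 = 18·60 + 14 → 18:14, same day
→ 2021-11-18 18:14 FTL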